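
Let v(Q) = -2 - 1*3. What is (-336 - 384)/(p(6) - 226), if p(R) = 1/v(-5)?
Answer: 1200/377 ≈ 3.1830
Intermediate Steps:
v(Q) = -5 (v(Q) = -2 - 3 = -5)
p(R) = -⅕ (p(R) = 1/(-5) = -⅕)
(-336 - 384)/(p(6) - 226) = (-336 - 384)/(-⅕ - 226) = -720/(-1131/5) = -720*(-5/1131) = 1200/377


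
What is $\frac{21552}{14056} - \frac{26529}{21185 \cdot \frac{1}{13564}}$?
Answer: $- \frac{632180676102}{37222045} \approx -16984.0$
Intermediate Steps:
$\frac{21552}{14056} - \frac{26529}{21185 \cdot \frac{1}{13564}} = 21552 \cdot \frac{1}{14056} - \frac{26529}{21185 \cdot \frac{1}{13564}} = \frac{2694}{1757} - \frac{26529}{\frac{21185}{13564}} = \frac{2694}{1757} - \frac{359839356}{21185} = - \frac{632180676102}{37222045}$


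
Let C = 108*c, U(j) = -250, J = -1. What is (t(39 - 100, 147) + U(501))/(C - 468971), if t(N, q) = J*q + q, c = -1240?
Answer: 250/602891 ≈ 0.00041467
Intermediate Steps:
t(N, q) = 0 (t(N, q) = -q + q = 0)
C = -133920 (C = 108*(-1240) = -133920)
(t(39 - 100, 147) + U(501))/(C - 468971) = (0 - 250)/(-133920 - 468971) = -250/(-602891) = -250*(-1/602891) = 250/602891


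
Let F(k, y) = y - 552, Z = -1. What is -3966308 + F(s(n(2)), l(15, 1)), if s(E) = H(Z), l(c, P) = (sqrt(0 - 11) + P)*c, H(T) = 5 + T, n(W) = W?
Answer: -3966845 + 15*I*sqrt(11) ≈ -3.9668e+6 + 49.749*I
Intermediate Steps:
l(c, P) = c*(P + I*sqrt(11)) (l(c, P) = (sqrt(-11) + P)*c = (I*sqrt(11) + P)*c = (P + I*sqrt(11))*c = c*(P + I*sqrt(11)))
s(E) = 4 (s(E) = 5 - 1 = 4)
F(k, y) = -552 + y
-3966308 + F(s(n(2)), l(15, 1)) = -3966308 + (-552 + 15*(1 + I*sqrt(11))) = -3966308 + (-552 + (15 + 15*I*sqrt(11))) = -3966308 + (-537 + 15*I*sqrt(11)) = -3966845 + 15*I*sqrt(11)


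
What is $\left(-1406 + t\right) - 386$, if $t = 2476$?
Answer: $684$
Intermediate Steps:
$\left(-1406 + t\right) - 386 = \left(-1406 + 2476\right) - 386 = 1070 - 386 = 684$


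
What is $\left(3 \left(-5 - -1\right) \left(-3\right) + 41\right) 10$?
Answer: $770$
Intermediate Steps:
$\left(3 \left(-5 - -1\right) \left(-3\right) + 41\right) 10 = \left(3 \left(-5 + 1\right) \left(-3\right) + 41\right) 10 = \left(3 \left(-4\right) \left(-3\right) + 41\right) 10 = \left(\left(-12\right) \left(-3\right) + 41\right) 10 = \left(36 + 41\right) 10 = 77 \cdot 10 = 770$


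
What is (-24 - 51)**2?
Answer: 5625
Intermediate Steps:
(-24 - 51)**2 = (-75)**2 = 5625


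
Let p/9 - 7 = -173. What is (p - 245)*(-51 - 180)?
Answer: 401709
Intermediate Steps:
p = -1494 (p = 63 + 9*(-173) = 63 - 1557 = -1494)
(p - 245)*(-51 - 180) = (-1494 - 245)*(-51 - 180) = -1739*(-231) = 401709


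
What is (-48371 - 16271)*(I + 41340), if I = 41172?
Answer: -5333740704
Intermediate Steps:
(-48371 - 16271)*(I + 41340) = (-48371 - 16271)*(41172 + 41340) = -64642*82512 = -5333740704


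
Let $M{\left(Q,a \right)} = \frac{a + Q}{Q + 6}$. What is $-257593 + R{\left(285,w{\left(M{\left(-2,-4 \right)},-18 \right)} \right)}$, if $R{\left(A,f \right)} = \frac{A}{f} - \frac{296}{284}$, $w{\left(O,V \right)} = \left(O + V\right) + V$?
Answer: $- \frac{91448583}{355} \approx -2.576 \cdot 10^{5}$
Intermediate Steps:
$M{\left(Q,a \right)} = \frac{Q + a}{6 + Q}$
$w{\left(O,V \right)} = O + 2 V$
$R{\left(A,f \right)} = - \frac{74}{71} + \frac{A}{f}$ ($R{\left(A,f \right)} = \frac{A}{f} - \frac{74}{71} = - \frac{74}{71} + \frac{A}{f}$)
$-257593 + R{\left(285,w{\left(M{\left(-2,-4 \right)},-18 \right)} \right)} = -257593 + \left(- \frac{74}{71} + \frac{285}{\frac{-2 - 4}{6 - 2} + 2 \left(-18\right)}\right) = -257593 + \left(- \frac{74}{71} + \frac{285}{\frac{1}{4} \left(-6\right) - 36}\right) = -257593 + \left(- \frac{74}{71} + \frac{285}{- \frac{3}{2} - 36}\right) = -257593 + \left(- \frac{74}{71} + \frac{285}{- \frac{75}{2}}\right) = -257593 + \left(- \frac{74}{71} + 285 \left(- \frac{2}{75}\right)\right) = -257593 - \frac{3068}{355} = - \frac{91448583}{355}$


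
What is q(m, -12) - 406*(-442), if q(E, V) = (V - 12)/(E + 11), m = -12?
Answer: 179476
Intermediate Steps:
q(E, V) = (-12 + V)/(11 + E)
q(m, -12) - 406*(-442) = (-12 - 12)/(11 - 12) - 406*(-442) = -24/(-1) + 179452 = -1*(-24) + 179452 = 24 + 179452 = 179476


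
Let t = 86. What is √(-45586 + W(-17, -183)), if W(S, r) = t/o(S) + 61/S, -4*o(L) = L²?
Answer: I*√13175735/17 ≈ 213.52*I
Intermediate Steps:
o(L) = -L²/4
W(S, r) = -344/S² + 61/S (W(S, r) = 86/((-S²/4)) + 61/S = 86*(-4/S²) + 61/S = -344/S² + 61/S)
√(-45586 + W(-17, -183)) = √(-45586 + (-344 + 61*(-17))/(-17)²) = √(-45586 + (-344 - 1037)/289) = √(-45586 + (1/289)*(-1381)) = √(-45586 - 1381/289) = √(-13175735/289) = I*√13175735/17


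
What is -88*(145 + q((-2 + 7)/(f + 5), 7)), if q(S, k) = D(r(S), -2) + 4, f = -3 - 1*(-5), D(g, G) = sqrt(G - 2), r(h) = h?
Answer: -13112 - 176*I ≈ -13112.0 - 176.0*I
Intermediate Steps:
D(g, G) = sqrt(-2 + G)
f = 2 (f = -3 + 5 = 2)
q(S, k) = 4 + 2*I (q(S, k) = sqrt(-2 - 2) + 4 = sqrt(-4) + 4 = 2*I + 4 = 4 + 2*I)
-88*(145 + q((-2 + 7)/(f + 5), 7)) = -88*(145 + (4 + 2*I)) = -88*(149 + 2*I) = -13112 - 176*I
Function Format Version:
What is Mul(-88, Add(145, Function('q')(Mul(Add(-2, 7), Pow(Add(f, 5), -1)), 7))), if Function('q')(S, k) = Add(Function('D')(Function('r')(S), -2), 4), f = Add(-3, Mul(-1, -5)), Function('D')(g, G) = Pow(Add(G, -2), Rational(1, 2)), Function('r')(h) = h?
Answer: Add(-13112, Mul(-176, I)) ≈ Add(-13112., Mul(-176.00, I))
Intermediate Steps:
Function('D')(g, G) = Pow(Add(-2, G), Rational(1, 2))
f = 2 (f = Add(-3, 5) = 2)
Function('q')(S, k) = Add(4, Mul(2, I)) (Function('q')(S, k) = Add(Pow(Add(-2, -2), Rational(1, 2)), 4) = Add(Pow(-4, Rational(1, 2)), 4) = Add(Mul(2, I), 4) = Add(4, Mul(2, I)))
Mul(-88, Add(145, Function('q')(Mul(Add(-2, 7), Pow(Add(f, 5), -1)), 7))) = Mul(-88, Add(145, Add(4, Mul(2, I)))) = Mul(-88, Add(149, Mul(2, I))) = Add(-13112, Mul(-176, I))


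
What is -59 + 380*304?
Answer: 115461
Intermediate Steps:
-59 + 380*304 = -59 + 115520 = 115461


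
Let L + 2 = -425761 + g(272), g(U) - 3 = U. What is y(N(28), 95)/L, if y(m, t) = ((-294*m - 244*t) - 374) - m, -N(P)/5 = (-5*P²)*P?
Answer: 80959777/212744 ≈ 380.55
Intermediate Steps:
N(P) = 25*P³ (N(P) = -5*(-5*P²)*P = -(-25)*P³ = 25*P³)
g(U) = 3 + U
y(m, t) = -374 - 295*m - 244*t (y(m, t) = (-374 - 294*m - 244*t) - m = -374 - 295*m - 244*t)
L = -425488 (L = -2 + (-425761 + (3 + 272)) = -2 + (-425761 + 275) = -2 - 425486 = -425488)
y(N(28), 95)/L = (-374 - 7375*28³ - 244*95)/(-425488) = (-374 - 7375*21952 - 23180)*(-1/425488) = (-374 - 295*548800 - 23180)*(-1/425488) = (-374 - 161896000 - 23180)*(-1/425488) = -161919554*(-1/425488) = 80959777/212744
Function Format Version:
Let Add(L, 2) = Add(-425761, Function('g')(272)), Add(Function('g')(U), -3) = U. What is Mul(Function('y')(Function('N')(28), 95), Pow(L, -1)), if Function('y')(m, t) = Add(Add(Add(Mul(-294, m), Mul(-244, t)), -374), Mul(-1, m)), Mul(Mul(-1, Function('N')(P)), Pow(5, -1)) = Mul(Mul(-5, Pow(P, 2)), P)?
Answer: Rational(80959777, 212744) ≈ 380.55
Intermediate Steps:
Function('N')(P) = Mul(25, Pow(P, 3)) (Function('N')(P) = Mul(-5, Mul(Mul(-5, Pow(P, 2)), P)) = Mul(-5, Mul(-5, Pow(P, 3))) = Mul(25, Pow(P, 3)))
Function('g')(U) = Add(3, U)
Function('y')(m, t) = Add(-374, Mul(-295, m), Mul(-244, t)) (Function('y')(m, t) = Add(Add(-374, Mul(-294, m), Mul(-244, t)), Mul(-1, m)) = Add(-374, Mul(-295, m), Mul(-244, t)))
L = -425488 (L = Add(-2, Add(-425761, Add(3, 272))) = Add(-2, Add(-425761, 275)) = Add(-2, -425486) = -425488)
Mul(Function('y')(Function('N')(28), 95), Pow(L, -1)) = Mul(Add(-374, Mul(-295, Mul(25, Pow(28, 3))), Mul(-244, 95)), Pow(-425488, -1)) = Mul(Add(-374, Mul(-295, Mul(25, 21952)), -23180), Rational(-1, 425488)) = Mul(Add(-374, Mul(-295, 548800), -23180), Rational(-1, 425488)) = Mul(Add(-374, -161896000, -23180), Rational(-1, 425488)) = Mul(-161919554, Rational(-1, 425488)) = Rational(80959777, 212744)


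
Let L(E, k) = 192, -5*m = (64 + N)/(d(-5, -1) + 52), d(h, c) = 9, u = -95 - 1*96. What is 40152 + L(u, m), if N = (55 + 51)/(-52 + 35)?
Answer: 40344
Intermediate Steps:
u = -191 (u = -95 - 96 = -191)
N = -106/17 (N = 106/(-17) = 106*(-1/17) = -106/17 ≈ -6.2353)
m = -982/5185 (m = -(64 - 106/17)/(5*(9 + 52)) = -982/(85*61) = -1/5*982/1037 = -982/5185 ≈ -0.18939)
40152 + L(u, m) = 40152 + 192 = 40344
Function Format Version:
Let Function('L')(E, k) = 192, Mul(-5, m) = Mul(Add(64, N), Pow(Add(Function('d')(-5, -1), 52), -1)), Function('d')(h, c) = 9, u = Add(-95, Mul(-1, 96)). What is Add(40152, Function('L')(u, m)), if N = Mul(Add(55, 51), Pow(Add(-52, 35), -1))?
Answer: 40344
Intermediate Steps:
u = -191 (u = Add(-95, -96) = -191)
N = Rational(-106, 17) (N = Mul(106, Pow(-17, -1)) = Mul(106, Rational(-1, 17)) = Rational(-106, 17) ≈ -6.2353)
m = Rational(-982, 5185) (m = Mul(Rational(-1, 5), Mul(Add(64, Rational(-106, 17)), Pow(Add(9, 52), -1))) = Mul(Rational(-1, 5), Mul(Rational(982, 17), Pow(61, -1))) = Mul(Rational(-1, 5), Mul(Rational(982, 17), Rational(1, 61))) = Mul(Rational(-1, 5), Rational(982, 1037)) = Rational(-982, 5185) ≈ -0.18939)
Add(40152, Function('L')(u, m)) = Add(40152, 192) = 40344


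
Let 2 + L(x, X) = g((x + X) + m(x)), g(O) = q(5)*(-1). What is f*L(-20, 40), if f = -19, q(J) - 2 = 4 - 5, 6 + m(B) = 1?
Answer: 57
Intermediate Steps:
m(B) = -5 (m(B) = -6 + 1 = -5)
q(J) = 1 (q(J) = 2 + (4 - 5) = 2 - 1 = 1)
g(O) = -1 (g(O) = 1*(-1) = -1)
L(x, X) = -3 (L(x, X) = -2 - 1 = -3)
f*L(-20, 40) = -19*(-3) = 57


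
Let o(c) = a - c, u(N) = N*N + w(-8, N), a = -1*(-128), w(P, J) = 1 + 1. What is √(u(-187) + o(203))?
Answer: 4*√2181 ≈ 186.80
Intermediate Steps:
w(P, J) = 2
a = 128
u(N) = 2 + N² (u(N) = N*N + 2 = N² + 2 = 2 + N²)
o(c) = 128 - c
√(u(-187) + o(203)) = √((2 + (-187)²) + (128 - 1*203)) = √((2 + 34969) + (128 - 203)) = √(34971 - 75) = √34896 = 4*√2181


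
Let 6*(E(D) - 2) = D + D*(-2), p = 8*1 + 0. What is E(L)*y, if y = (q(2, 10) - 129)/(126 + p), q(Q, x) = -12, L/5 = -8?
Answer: -611/67 ≈ -9.1194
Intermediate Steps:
L = -40 (L = 5*(-8) = -40)
p = 8 (p = 8 + 0 = 8)
E(D) = 2 - D/6 (E(D) = 2 + (D + D*(-2))/6 = 2 + (D - 2*D)/6 = 2 + (-D)/6 = 2 - D/6)
y = -141/134 (y = (-12 - 129)/(126 + 8) = -141/134 ≈ -1.0522)
E(L)*y = (2 - 1/6*(-40))*(-141/134) = (2 + 20/3)*(-141/134) = (26/3)*(-141/134) = -611/67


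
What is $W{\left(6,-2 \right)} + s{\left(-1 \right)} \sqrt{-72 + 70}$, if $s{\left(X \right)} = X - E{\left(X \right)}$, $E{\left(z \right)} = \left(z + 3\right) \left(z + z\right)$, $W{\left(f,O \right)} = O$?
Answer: $-2 + 3 i \sqrt{2} \approx -2.0 + 4.2426 i$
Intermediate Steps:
$E{\left(z \right)} = 2 z \left(3 + z\right)$ ($E{\left(z \right)} = \left(3 + z\right) 2 z = 2 z \left(3 + z\right)$)
$s{\left(X \right)} = X - 2 X \left(3 + X\right)$
$W{\left(6,-2 \right)} + s{\left(-1 \right)} \sqrt{-72 + 70} = -2 + - (-5 - -2) \sqrt{-72 + 70} = -2 + - (-5 + 2) \sqrt{-2} = -2 + \left(-1\right) \left(-3\right) i \sqrt{2} = -2 + 3 i \sqrt{2}$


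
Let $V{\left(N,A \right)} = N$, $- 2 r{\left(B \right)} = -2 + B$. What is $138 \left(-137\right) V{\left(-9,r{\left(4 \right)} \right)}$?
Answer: $170154$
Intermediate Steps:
$r{\left(B \right)} = 1 - \frac{B}{2}$ ($r{\left(B \right)} = - \frac{-2 + B}{2} = 1 - \frac{B}{2}$)
$138 \left(-137\right) V{\left(-9,r{\left(4 \right)} \right)} = 138 \left(-137\right) \left(-9\right) = \left(-18906\right) \left(-9\right) = 170154$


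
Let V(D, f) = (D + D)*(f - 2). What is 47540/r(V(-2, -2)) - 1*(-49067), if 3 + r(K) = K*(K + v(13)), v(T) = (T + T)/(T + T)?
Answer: 13246563/269 ≈ 49244.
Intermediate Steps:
V(D, f) = 2*D*(-2 + f) (V(D, f) = (2*D)*(-2 + f) = 2*D*(-2 + f))
v(T) = 1 (v(T) = (2*T)/((2*T)) = (2*T)*(1/(2*T)) = 1)
r(K) = -3 + K*(1 + K) (r(K) = -3 + K*(K + 1) = -3 + K*(1 + K))
47540/r(V(-2, -2)) - 1*(-49067) = 47540/(-3 + 2*(-2)*(-2 - 2) + (2*(-2)*(-2 - 2))²) - 1*(-49067) = 47540/(-3 + 2*(-2)*(-4) + (2*(-2)*(-4))²) + 49067 = 47540/(-3 + 16 + 16²) + 49067 = 47540/(-3 + 16 + 256) + 49067 = 47540/269 + 49067 = 13246563/269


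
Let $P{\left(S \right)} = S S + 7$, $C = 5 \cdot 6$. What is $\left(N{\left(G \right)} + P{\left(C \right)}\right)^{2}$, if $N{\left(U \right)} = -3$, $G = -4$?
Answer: $817216$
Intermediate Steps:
$C = 30$
$P{\left(S \right)} = 7 + S^{2}$ ($P{\left(S \right)} = S^{2} + 7 = 7 + S^{2}$)
$\left(N{\left(G \right)} + P{\left(C \right)}\right)^{2} = \left(-3 + \left(7 + 30^{2}\right)\right)^{2} = \left(-3 + \left(7 + 900\right)\right)^{2} = \left(-3 + 907\right)^{2} = 904^{2} = 817216$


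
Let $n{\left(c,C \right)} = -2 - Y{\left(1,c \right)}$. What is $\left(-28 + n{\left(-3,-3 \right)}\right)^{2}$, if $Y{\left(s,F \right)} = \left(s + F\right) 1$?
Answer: $784$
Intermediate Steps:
$Y{\left(s,F \right)} = F + s$ ($Y{\left(s,F \right)} = \left(F + s\right) 1 = F + s$)
$n{\left(c,C \right)} = -3 - c$ ($n{\left(c,C \right)} = -2 - \left(c + 1\right) = -2 - \left(1 + c\right) = -3 - c$)
$\left(-28 + n{\left(-3,-3 \right)}\right)^{2} = \left(-28 - 0\right)^{2} = \left(-28 + \left(-3 + 3\right)\right)^{2} = \left(-28 + 0\right)^{2} = \left(-28\right)^{2} = 784$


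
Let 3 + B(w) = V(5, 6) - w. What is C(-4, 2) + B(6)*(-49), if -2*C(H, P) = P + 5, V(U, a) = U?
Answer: 385/2 ≈ 192.50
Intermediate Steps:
C(H, P) = -5/2 - P/2 (C(H, P) = -(P + 5)/2 = -(5 + P)/2 = -5/2 - P/2)
B(w) = 2 - w (B(w) = -3 + (5 - w) = 2 - w)
C(-4, 2) + B(6)*(-49) = (-5/2 - ½*2) + (2 - 1*6)*(-49) = (-5/2 - 1) + (2 - 6)*(-49) = -7/2 - 4*(-49) = -7/2 + 196 = 385/2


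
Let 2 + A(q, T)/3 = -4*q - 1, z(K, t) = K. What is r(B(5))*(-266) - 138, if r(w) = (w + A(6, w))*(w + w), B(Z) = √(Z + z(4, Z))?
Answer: 124350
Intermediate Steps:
A(q, T) = -9 - 12*q (A(q, T) = -6 + 3*(-4*q - 1) = -6 + 3*(-1 - 4*q) = -6 + (-3 - 12*q) = -9 - 12*q)
B(Z) = √(4 + Z) (B(Z) = √(Z + 4) = √(4 + Z))
r(w) = 2*w*(-81 + w) (r(w) = (w + (-9 - 12*6))*(w + w) = (w + (-9 - 72))*(2*w) = (w - 81)*(2*w) = (-81 + w)*(2*w) = 2*w*(-81 + w))
r(B(5))*(-266) - 138 = (2*√(4 + 5)*(-81 + √(4 + 5)))*(-266) - 138 = (2*√9*(-81 + √9))*(-266) - 138 = (2*3*(-81 + 3))*(-266) - 138 = (2*3*(-78))*(-266) - 138 = -468*(-266) - 138 = 124488 - 138 = 124350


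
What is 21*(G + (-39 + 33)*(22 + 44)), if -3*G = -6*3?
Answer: -8190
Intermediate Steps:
G = 6 (G = -(-2)*3 = -⅓*(-18) = 6)
21*(G + (-39 + 33)*(22 + 44)) = 21*(6 + (-39 + 33)*(22 + 44)) = 21*(6 - 6*66) = 21*(6 - 396) = 21*(-390) = -8190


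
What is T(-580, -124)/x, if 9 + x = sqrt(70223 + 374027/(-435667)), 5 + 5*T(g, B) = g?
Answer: -152919117/10186060229 - 39*sqrt(13328565169889238)/10186060229 ≈ -0.45704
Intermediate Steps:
T(g, B) = -1 + g/5
x = -9 + sqrt(13328565169889238)/435667 (x = -9 + sqrt(70223 + 374027/(-435667)) = -9 + sqrt(70223 + 374027*(-1/435667)) = -9 + sqrt(70223 - 374027/435667) = -9 + sqrt(30593469714/435667) = -9 + sqrt(13328565169889238)/435667 ≈ 255.99)
T(-580, -124)/x = (-1 + (1/5)*(-580))/(-9 + sqrt(13328565169889238)/435667) = (-1 - 116)/(-9 + sqrt(13328565169889238)/435667) = -117/(-9 + sqrt(13328565169889238)/435667)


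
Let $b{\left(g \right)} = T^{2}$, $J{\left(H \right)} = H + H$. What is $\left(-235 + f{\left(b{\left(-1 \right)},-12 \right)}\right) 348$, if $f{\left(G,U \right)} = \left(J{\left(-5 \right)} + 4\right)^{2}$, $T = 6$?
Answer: $-69252$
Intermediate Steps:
$J{\left(H \right)} = 2 H$
$b{\left(g \right)} = 36$ ($b{\left(g \right)} = 6^{2} = 36$)
$f{\left(G,U \right)} = 36$ ($f{\left(G,U \right)} = \left(2 \left(-5\right) + 4\right)^{2} = \left(-10 + 4\right)^{2} = \left(-6\right)^{2} = 36$)
$\left(-235 + f{\left(b{\left(-1 \right)},-12 \right)}\right) 348 = \left(-235 + 36\right) 348 = \left(-199\right) 348 = -69252$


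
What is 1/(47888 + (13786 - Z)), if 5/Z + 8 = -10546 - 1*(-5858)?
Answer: 4696/289621109 ≈ 1.6214e-5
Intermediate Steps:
Z = -5/4696 (Z = 5/(-8 + (-10546 - 1*(-5858))) = 5/(-8 + (-10546 + 5858)) = 5/(-8 - 4688) = 5/(-4696) = 5*(-1/4696) = -5/4696 ≈ -0.0010647)
1/(47888 + (13786 - Z)) = 1/(47888 + (13786 - 1*(-5/4696))) = 1/(47888 + (13786 + 5/4696)) = 1/(47888 + 64739061/4696) = 1/(289621109/4696) = 4696/289621109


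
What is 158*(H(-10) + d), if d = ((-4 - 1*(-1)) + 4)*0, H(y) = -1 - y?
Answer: 1422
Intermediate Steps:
d = 0 (d = ((-4 + 1) + 4)*0 = (-3 + 4)*0 = 1*0 = 0)
158*(H(-10) + d) = 158*((-1 - 1*(-10)) + 0) = 158*((-1 + 10) + 0) = 158*(9 + 0) = 158*9 = 1422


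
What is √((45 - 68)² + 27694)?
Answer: 13*√167 ≈ 168.00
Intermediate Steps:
√((45 - 68)² + 27694) = √((-23)² + 27694) = √(529 + 27694) = √28223 = 13*√167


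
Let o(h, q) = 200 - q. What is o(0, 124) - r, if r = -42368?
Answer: 42444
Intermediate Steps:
o(0, 124) - r = (200 - 1*124) - 1*(-42368) = (200 - 124) + 42368 = 76 + 42368 = 42444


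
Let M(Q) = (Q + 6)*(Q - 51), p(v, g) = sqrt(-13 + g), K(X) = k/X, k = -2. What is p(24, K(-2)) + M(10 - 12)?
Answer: -212 + 2*I*sqrt(3) ≈ -212.0 + 3.4641*I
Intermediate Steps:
K(X) = -2/X
M(Q) = (-51 + Q)*(6 + Q) (M(Q) = (6 + Q)*(-51 + Q) = (-51 + Q)*(6 + Q))
p(24, K(-2)) + M(10 - 12) = sqrt(-13 - 2/(-2)) + (-306 + (10 - 12)**2 - 45*(10 - 12)) = sqrt(-13 - 2*(-1/2)) + (-306 + (-2)**2 - 45*(-2)) = sqrt(-13 + 1) + (-306 + 4 + 90) = sqrt(-12) - 212 = 2*I*sqrt(3) - 212 = -212 + 2*I*sqrt(3)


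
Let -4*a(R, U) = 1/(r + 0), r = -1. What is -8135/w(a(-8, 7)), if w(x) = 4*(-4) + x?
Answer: 32540/63 ≈ 516.51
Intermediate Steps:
a(R, U) = ¼ (a(R, U) = -1/(4*(-1 + 0)) = -¼/(-1) = -¼*(-1) = ¼)
w(x) = -16 + x
-8135/w(a(-8, 7)) = -8135/(-16 + ¼) = -8135/(-63/4) = -8135*(-4/63) = 32540/63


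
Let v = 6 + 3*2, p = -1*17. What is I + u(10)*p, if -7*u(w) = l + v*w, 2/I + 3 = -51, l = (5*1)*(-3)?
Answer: 6884/27 ≈ 254.96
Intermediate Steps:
p = -17
l = -15 (l = 5*(-3) = -15)
I = -1/27 (I = 2/(-3 - 51) = 2/(-54) = 2*(-1/54) = -1/27 ≈ -0.037037)
v = 12 (v = 6 + 6 = 12)
u(w) = 15/7 - 12*w/7 (u(w) = -(-15 + 12*w)/7 = 15/7 - 12*w/7)
I + u(10)*p = -1/27 + (15/7 - 12/7*10)*(-17) = -1/27 + (15/7 - 120/7)*(-17) = -1/27 - 15*(-17) = -1/27 + 255 = 6884/27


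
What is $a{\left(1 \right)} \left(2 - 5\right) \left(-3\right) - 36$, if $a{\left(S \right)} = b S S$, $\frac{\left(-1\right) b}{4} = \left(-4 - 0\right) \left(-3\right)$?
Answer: $-468$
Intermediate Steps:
$b = -48$ ($b = - 4 \left(-4 - 0\right) \left(-3\right) = - 4 \left(-4 + \left(-3 + 3\right)\right) \left(-3\right) = - 4 \left(-4 + 0\right) \left(-3\right) = - 4 \left(\left(-4\right) \left(-3\right)\right) = \left(-4\right) 12 = -48$)
$a{\left(S \right)} = - 48 S^{2}$ ($a{\left(S \right)} = - 48 S S = - 48 S^{2}$)
$a{\left(1 \right)} \left(2 - 5\right) \left(-3\right) - 36 = - 48 \cdot 1^{2} \left(2 - 5\right) \left(-3\right) - 36 = \left(-48\right) 1 \left(\left(-3\right) \left(-3\right)\right) - 36 = \left(-48\right) 9 - 36 = -432 - 36 = -468$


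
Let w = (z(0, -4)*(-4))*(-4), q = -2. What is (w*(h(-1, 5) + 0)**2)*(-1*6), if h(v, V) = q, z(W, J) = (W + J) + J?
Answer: 3072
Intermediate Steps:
z(W, J) = W + 2*J (z(W, J) = (J + W) + J = W + 2*J)
h(v, V) = -2
w = -128 (w = ((0 + 2*(-4))*(-4))*(-4) = ((0 - 8)*(-4))*(-4) = -8*(-4)*(-4) = 32*(-4) = -128)
(w*(h(-1, 5) + 0)**2)*(-1*6) = (-128*(-2 + 0)**2)*(-1*6) = -128*(-2)**2*(-6) = -128*4*(-6) = -512*(-6) = 3072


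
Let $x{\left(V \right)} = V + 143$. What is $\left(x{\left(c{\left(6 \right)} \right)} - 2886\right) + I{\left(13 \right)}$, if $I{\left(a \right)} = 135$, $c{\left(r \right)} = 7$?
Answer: $-2601$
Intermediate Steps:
$x{\left(V \right)} = 143 + V$
$\left(x{\left(c{\left(6 \right)} \right)} - 2886\right) + I{\left(13 \right)} = \left(\left(143 + 7\right) - 2886\right) + 135 = \left(150 - 2886\right) + 135 = -2736 + 135 = -2601$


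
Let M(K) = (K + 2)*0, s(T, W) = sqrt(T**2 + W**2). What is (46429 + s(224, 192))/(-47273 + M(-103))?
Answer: -46429/47273 - 32*sqrt(85)/47273 ≈ -0.98839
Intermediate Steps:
M(K) = 0 (M(K) = (2 + K)*0 = 0)
(46429 + s(224, 192))/(-47273 + M(-103)) = (46429 + sqrt(224**2 + 192**2))/(-47273 + 0) = (46429 + sqrt(50176 + 36864))/(-47273) = (46429 + sqrt(87040))*(-1/47273) = (46429 + 32*sqrt(85))*(-1/47273) = -46429/47273 - 32*sqrt(85)/47273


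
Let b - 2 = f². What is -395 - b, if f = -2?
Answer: -401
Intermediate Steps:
b = 6 (b = 2 + (-2)² = 2 + 4 = 6)
-395 - b = -395 - 1*6 = -395 - 6 = -401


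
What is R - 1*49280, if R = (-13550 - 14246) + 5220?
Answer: -71856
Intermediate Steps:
R = -22576 (R = -27796 + 5220 = -22576)
R - 1*49280 = -22576 - 1*49280 = -22576 - 49280 = -71856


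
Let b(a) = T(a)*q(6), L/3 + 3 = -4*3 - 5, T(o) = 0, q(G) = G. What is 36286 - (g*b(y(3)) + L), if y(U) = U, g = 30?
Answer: 36346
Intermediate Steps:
L = -60 (L = -9 + 3*(-4*3 - 5) = -9 + 3*(-12 - 5) = -9 + 3*(-17) = -9 - 51 = -60)
b(a) = 0 (b(a) = 0*6 = 0)
36286 - (g*b(y(3)) + L) = 36286 - (30*0 - 60) = 36286 - (0 - 60) = 36286 - 1*(-60) = 36286 + 60 = 36346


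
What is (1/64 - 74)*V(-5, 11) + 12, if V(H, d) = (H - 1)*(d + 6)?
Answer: 241869/32 ≈ 7558.4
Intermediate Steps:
V(H, d) = (-1 + H)*(6 + d)
(1/64 - 74)*V(-5, 11) + 12 = (1/64 - 74)*(-6 - 1*11 + 6*(-5) - 5*11) + 12 = (1/64 - 74)*(-6 - 11 - 30 - 55) + 12 = -4735/64*(-102) + 12 = 241485/32 + 12 = 241869/32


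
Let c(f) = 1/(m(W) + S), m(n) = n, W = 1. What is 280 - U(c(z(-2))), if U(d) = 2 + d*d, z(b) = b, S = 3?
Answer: 4447/16 ≈ 277.94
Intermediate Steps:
c(f) = 1/4 (c(f) = 1/(1 + 3) = 1/4)
U(d) = 2 + d**2
280 - U(c(z(-2))) = 280 - (2 + (1/4)**2) = 280 - (2 + 1/16) = 280 - 1*33/16 = 280 - 33/16 = 4447/16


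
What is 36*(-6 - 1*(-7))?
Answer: 36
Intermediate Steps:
36*(-6 - 1*(-7)) = 36*(-6 + 7) = 36*1 = 36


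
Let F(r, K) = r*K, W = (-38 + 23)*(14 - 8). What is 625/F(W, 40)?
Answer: -25/144 ≈ -0.17361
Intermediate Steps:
W = -90 (W = -15*6 = -90)
F(r, K) = K*r
625/F(W, 40) = 625/((40*(-90))) = 625/(-3600) = 625*(-1/3600) = -25/144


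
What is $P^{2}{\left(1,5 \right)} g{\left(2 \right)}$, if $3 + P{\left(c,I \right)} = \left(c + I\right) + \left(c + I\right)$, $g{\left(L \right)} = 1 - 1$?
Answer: $0$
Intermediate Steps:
$g{\left(L \right)} = 0$
$P{\left(c,I \right)} = -3 + 2 I + 2 c$ ($P{\left(c,I \right)} = -3 + \left(\left(c + I\right) + \left(c + I\right)\right) = -3 + \left(\left(I + c\right) + \left(I + c\right)\right) = -3 + \left(2 I + 2 c\right) = -3 + 2 I + 2 c$)
$P^{2}{\left(1,5 \right)} g{\left(2 \right)} = \left(-3 + 2 \cdot 5 + 2 \cdot 1\right)^{2} \cdot 0 = \left(-3 + 10 + 2\right)^{2} \cdot 0 = 9^{2} \cdot 0 = 81 \cdot 0 = 0$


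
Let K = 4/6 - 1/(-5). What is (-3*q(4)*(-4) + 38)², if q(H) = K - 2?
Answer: 14884/25 ≈ 595.36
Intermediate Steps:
K = 13/15 (K = 4*(⅙) - 1*(-⅕) = ⅔ + ⅕ = 13/15 ≈ 0.86667)
q(H) = -17/15 (q(H) = 13/15 - 2 = -17/15)
(-3*q(4)*(-4) + 38)² = (-3*(-17/15)*(-4) + 38)² = ((17/5)*(-4) + 38)² = (-68/5 + 38)² = (122/5)² = 14884/25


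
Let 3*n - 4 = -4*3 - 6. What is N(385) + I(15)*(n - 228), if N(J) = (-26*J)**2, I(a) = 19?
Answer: 300587038/3 ≈ 1.0020e+8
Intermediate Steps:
n = -14/3 (n = 4/3 + (-4*3 - 6)/3 = 4/3 + (-12 - 6)/3 = 4/3 + (1/3)*(-18) = 4/3 - 6 = -14/3 ≈ -4.6667)
N(J) = 676*J**2
N(385) + I(15)*(n - 228) = 676*385**2 + 19*(-14/3 - 228) = 676*148225 + 19*(-698/3) = 100200100 - 13262/3 = 300587038/3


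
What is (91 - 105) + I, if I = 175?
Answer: 161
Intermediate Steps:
(91 - 105) + I = (91 - 105) + 175 = -14 + 175 = 161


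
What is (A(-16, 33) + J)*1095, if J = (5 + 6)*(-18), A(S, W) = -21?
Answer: -239805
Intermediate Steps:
J = -198 (J = 11*(-18) = -198)
(A(-16, 33) + J)*1095 = (-21 - 198)*1095 = -219*1095 = -239805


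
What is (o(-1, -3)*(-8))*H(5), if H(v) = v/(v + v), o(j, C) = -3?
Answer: 12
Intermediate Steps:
H(v) = 1/2 (H(v) = v/((2*v)) = v*(1/(2*v)) = 1/2)
(o(-1, -3)*(-8))*H(5) = -3*(-8)*(1/2) = 24*(1/2) = 12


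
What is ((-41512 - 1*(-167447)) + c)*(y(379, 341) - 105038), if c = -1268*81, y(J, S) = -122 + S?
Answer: -2434630913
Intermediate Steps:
c = -102708
((-41512 - 1*(-167447)) + c)*(y(379, 341) - 105038) = ((-41512 - 1*(-167447)) - 102708)*((-122 + 341) - 105038) = ((-41512 + 167447) - 102708)*(219 - 105038) = (125935 - 102708)*(-104819) = 23227*(-104819) = -2434630913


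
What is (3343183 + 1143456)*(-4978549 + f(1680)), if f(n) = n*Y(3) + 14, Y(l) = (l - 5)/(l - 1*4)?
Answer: -22321814186825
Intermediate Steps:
Y(l) = (-5 + l)/(-4 + l) (Y(l) = (-5 + l)/(l - 4) = (-5 + l)/(-4 + l))
f(n) = 14 + 2*n (f(n) = n*((-5 + 3)/(-4 + 3)) + 14 = n*(-2/(-1)) + 14 = n*(-1*(-2)) + 14 = n*2 + 14 = 2*n + 14 = 14 + 2*n)
(3343183 + 1143456)*(-4978549 + f(1680)) = (3343183 + 1143456)*(-4978549 + (14 + 2*1680)) = 4486639*(-4978549 + (14 + 3360)) = 4486639*(-4978549 + 3374) = 4486639*(-4975175) = -22321814186825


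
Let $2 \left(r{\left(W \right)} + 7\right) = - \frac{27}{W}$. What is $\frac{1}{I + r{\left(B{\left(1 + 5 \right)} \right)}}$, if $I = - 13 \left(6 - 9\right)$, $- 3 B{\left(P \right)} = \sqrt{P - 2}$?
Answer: $\frac{4}{209} \approx 0.019139$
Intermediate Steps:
$B{\left(P \right)} = - \frac{\sqrt{-2 + P}}{3}$ ($B{\left(P \right)} = - \frac{\sqrt{P - 2}}{3} = - \frac{\sqrt{-2 + P}}{3}$)
$r{\left(W \right)} = -7 - \frac{27}{2 W}$ ($r{\left(W \right)} = -7 + \frac{\left(-27\right) \frac{1}{W}}{2} = -7 - \frac{27}{2 W}$)
$I = 39$ ($I = \left(-13\right) \left(-3\right) = 39$)
$\frac{1}{I + r{\left(B{\left(1 + 5 \right)} \right)}} = \frac{1}{39 - \left(7 + \frac{27}{2 \left(- \frac{\sqrt{-2 + \left(1 + 5\right)}}{3}\right)}\right)} = \frac{1}{39 - \left(7 + \frac{27}{2 \left(- \frac{\sqrt{-2 + 6}}{3}\right)}\right)} = \frac{1}{39 - \left(7 + \frac{27}{2 \left(- \frac{\sqrt{4}}{3}\right)}\right)} = \frac{1}{39 - \left(7 + \frac{27}{2 \left(\left(- \frac{1}{3}\right) 2\right)}\right)} = \frac{1}{39 - \left(7 + \frac{27}{2 \left(- \frac{2}{3}\right)}\right)} = \frac{1}{39 - - \frac{53}{4}} = \frac{1}{39 + \left(-7 + \frac{81}{4}\right)} = \frac{1}{39 + \frac{53}{4}} = \frac{1}{\frac{209}{4}} = \frac{4}{209}$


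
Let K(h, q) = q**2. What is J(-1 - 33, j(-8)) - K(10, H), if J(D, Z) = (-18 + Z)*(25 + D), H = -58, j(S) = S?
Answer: -3130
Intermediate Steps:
J(-1 - 33, j(-8)) - K(10, H) = (-450 - 18*(-1 - 33) + 25*(-8) + (-1 - 33)*(-8)) - 1*(-58)**2 = (-450 - 18*(-34) - 200 - 34*(-8)) - 1*3364 = (-450 + 612 - 200 + 272) - 3364 = 234 - 3364 = -3130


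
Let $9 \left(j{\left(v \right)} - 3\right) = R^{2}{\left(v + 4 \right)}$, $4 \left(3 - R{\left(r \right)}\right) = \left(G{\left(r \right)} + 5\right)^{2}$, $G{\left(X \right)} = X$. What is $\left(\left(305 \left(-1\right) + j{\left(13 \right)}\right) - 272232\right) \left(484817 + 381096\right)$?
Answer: $- \frac{2111859629266}{9} \approx -2.3465 \cdot 10^{11}$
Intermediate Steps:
$R{\left(r \right)} = 3 - \frac{\left(5 + r\right)^{2}}{4}$ ($R{\left(r \right)} = 3 - \frac{\left(r + 5\right)^{2}}{4} = 3 - \frac{\left(5 + r\right)^{2}}{4}$)
$j{\left(v \right)} = 3 + \frac{\left(3 - \frac{\left(9 + v\right)^{2}}{4}\right)^{2}}{9}$ ($j{\left(v \right)} = 3 + \frac{\left(3 - \frac{\left(5 + \left(v + 4\right)\right)^{2}}{4}\right)^{2}}{9} = 3 + \frac{\left(3 - \frac{\left(5 + \left(4 + v\right)\right)^{2}}{4}\right)^{2}}{9} = 3 + \frac{\left(3 - \frac{\left(9 + v\right)^{2}}{4}\right)^{2}}{9}$)
$\left(\left(305 \left(-1\right) + j{\left(13 \right)}\right) - 272232\right) \left(484817 + 381096\right) = \left(\left(305 \left(-1\right) + \left(3 + \frac{\left(-12 + \left(9 + 13\right)^{2}\right)^{2}}{144}\right)\right) - 272232\right) \left(484817 + 381096\right) = \left(\left(-305 + \left(3 + \frac{\left(-12 + 22^{2}\right)^{2}}{144}\right)\right) - 272232\right) 865913 = \left(\left(-305 + \left(3 + \frac{\left(-12 + 484\right)^{2}}{144}\right)\right) - 272232\right) 865913 = \left(\left(-305 + \left(3 + \frac{472^{2}}{144}\right)\right) - 272232\right) 865913 = \left(\left(-305 + \left(3 + \frac{1}{144} \cdot 222784\right)\right) - 272232\right) 865913 = \left(\left(-305 + \left(3 + \frac{13924}{9}\right)\right) - 272232\right) 865913 = \left(\left(-305 + \frac{13951}{9}\right) - 272232\right) 865913 = \left(\frac{11206}{9} - 272232\right) 865913 = \left(- \frac{2438882}{9}\right) 865913 = - \frac{2111859629266}{9}$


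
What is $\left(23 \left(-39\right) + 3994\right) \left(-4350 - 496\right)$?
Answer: $-15008062$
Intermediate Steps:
$\left(23 \left(-39\right) + 3994\right) \left(-4350 - 496\right) = \left(-897 + 3994\right) \left(-4846\right) = 3097 \left(-4846\right) = -15008062$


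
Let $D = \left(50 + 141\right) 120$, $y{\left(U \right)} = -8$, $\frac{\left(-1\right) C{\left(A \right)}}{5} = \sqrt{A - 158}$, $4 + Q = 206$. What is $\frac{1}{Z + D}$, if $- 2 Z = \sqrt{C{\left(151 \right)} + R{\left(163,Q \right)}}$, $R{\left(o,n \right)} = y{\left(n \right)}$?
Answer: $\frac{1}{22920 - \frac{\sqrt{-8 - 5 i \sqrt{7}}}{2}} \approx 4.3632 \cdot 10^{-5} - 3.3 \cdot 10^{-9} i$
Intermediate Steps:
$Q = 202$ ($Q = -4 + 206 = 202$)
$C{\left(A \right)} = - 5 \sqrt{-158 + A}$ ($C{\left(A \right)} = - 5 \sqrt{A - 158} = - 5 \sqrt{-158 + A}$)
$R{\left(o,n \right)} = -8$
$Z = - \frac{\sqrt{-8 - 5 i \sqrt{7}}}{2}$ ($Z = - \frac{\sqrt{- 5 \sqrt{-158 + 151} - 8}}{2} = - \frac{\sqrt{- 5 \sqrt{-7} - 8}}{2} = - \frac{\sqrt{- 5 i \sqrt{7} - 8}}{2} = - \frac{\sqrt{-8 - 5 i \sqrt{7}}}{2} \approx -0.96564 + 1.7124 i$)
$D = 22920$ ($D = 191 \cdot 120 = 22920$)
$\frac{1}{Z + D} = \frac{1}{- \frac{\sqrt{-8 - 5 i \sqrt{7}}}{2} + 22920} = \frac{1}{22920 - \frac{\sqrt{-8 - 5 i \sqrt{7}}}{2}}$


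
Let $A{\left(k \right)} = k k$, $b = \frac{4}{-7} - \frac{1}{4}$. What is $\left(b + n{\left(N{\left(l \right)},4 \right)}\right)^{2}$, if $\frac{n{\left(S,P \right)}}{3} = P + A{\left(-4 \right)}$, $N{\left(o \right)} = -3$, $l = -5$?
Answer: $\frac{2745649}{784} \approx 3502.1$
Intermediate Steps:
$b = - \frac{23}{28}$ ($b = 4 \left(- \frac{1}{7}\right) - \frac{1}{4} = - \frac{4}{7} - \frac{1}{4} = - \frac{23}{28} \approx -0.82143$)
$A{\left(k \right)} = k^{2}$
$n{\left(S,P \right)} = 48 + 3 P$ ($n{\left(S,P \right)} = 3 \left(P + \left(-4\right)^{2}\right) = 3 \left(P + 16\right) = 3 \left(16 + P\right) = 48 + 3 P$)
$\left(b + n{\left(N{\left(l \right)},4 \right)}\right)^{2} = \left(- \frac{23}{28} + \left(48 + 3 \cdot 4\right)\right)^{2} = \left(- \frac{23}{28} + \left(48 + 12\right)\right)^{2} = \left(- \frac{23}{28} + 60\right)^{2} = \left(\frac{1657}{28}\right)^{2} = \frac{2745649}{784}$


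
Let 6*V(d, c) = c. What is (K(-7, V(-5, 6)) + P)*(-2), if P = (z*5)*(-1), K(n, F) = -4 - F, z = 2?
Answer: 30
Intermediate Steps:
V(d, c) = c/6
P = -10 (P = (2*5)*(-1) = 10*(-1) = -10)
(K(-7, V(-5, 6)) + P)*(-2) = ((-4 - 6/6) - 10)*(-2) = ((-4 - 1*1) - 10)*(-2) = ((-4 - 1) - 10)*(-2) = (-5 - 10)*(-2) = -15*(-2) = 30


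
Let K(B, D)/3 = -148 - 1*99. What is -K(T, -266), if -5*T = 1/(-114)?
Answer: 741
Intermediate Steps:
T = 1/570 (T = -1/5/(-114) = -1/5*(-1/114) = 1/570 ≈ 0.0017544)
K(B, D) = -741 (K(B, D) = 3*(-148 - 1*99) = 3*(-148 - 99) = 3*(-247) = -741)
-K(T, -266) = -1*(-741) = 741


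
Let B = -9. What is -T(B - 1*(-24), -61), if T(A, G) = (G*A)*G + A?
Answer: -55830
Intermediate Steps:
T(A, G) = A + A*G² (T(A, G) = (A*G)*G + A = A*G² + A = A + A*G²)
-T(B - 1*(-24), -61) = -(-9 - 1*(-24))*(1 + (-61)²) = -(-9 + 24)*(1 + 3721) = -15*3722 = -1*55830 = -55830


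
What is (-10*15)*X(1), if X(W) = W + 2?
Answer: -450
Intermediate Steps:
X(W) = 2 + W
(-10*15)*X(1) = (-10*15)*(2 + 1) = -150*3 = -450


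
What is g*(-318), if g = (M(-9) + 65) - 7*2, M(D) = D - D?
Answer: -16218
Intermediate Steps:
M(D) = 0
g = 51 (g = (0 + 65) - 7*2 = 65 - 14 = 51)
g*(-318) = 51*(-318) = -16218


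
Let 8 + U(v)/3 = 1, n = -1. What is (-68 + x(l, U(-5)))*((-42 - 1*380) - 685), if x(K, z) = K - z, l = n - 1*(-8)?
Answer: 44280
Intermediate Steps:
U(v) = -21 (U(v) = -24 + 3*1 = -24 + 3 = -21)
l = 7 (l = -1 - 1*(-8) = -1 + 8 = 7)
(-68 + x(l, U(-5)))*((-42 - 1*380) - 685) = (-68 + (7 - 1*(-21)))*((-42 - 1*380) - 685) = (-68 + (7 + 21))*((-42 - 380) - 685) = (-68 + 28)*(-422 - 685) = -40*(-1107) = 44280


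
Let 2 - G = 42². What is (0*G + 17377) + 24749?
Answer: 42126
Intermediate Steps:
G = -1762 (G = 2 - 1*42² = 2 - 1*1764 = 2 - 1764 = -1762)
(0*G + 17377) + 24749 = (0*(-1762) + 17377) + 24749 = (0 + 17377) + 24749 = 17377 + 24749 = 42126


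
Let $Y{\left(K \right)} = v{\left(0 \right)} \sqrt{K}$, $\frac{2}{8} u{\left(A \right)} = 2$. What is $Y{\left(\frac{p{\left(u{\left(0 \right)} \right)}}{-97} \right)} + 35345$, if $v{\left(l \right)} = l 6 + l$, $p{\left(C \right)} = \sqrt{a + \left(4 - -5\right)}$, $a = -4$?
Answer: $35345$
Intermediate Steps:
$u{\left(A \right)} = 8$ ($u{\left(A \right)} = 4 \cdot 2 = 8$)
$p{\left(C \right)} = \sqrt{5}$ ($p{\left(C \right)} = \sqrt{-4 + \left(4 - -5\right)} = \sqrt{-4 + \left(4 + 5\right)} = \sqrt{-4 + 9} = \sqrt{5}$)
$v{\left(l \right)} = 7 l$ ($v{\left(l \right)} = 6 l + l = 7 l$)
$Y{\left(K \right)} = 0$ ($Y{\left(K \right)} = 7 \cdot 0 \sqrt{K} = 0 \sqrt{K} = 0$)
$Y{\left(\frac{p{\left(u{\left(0 \right)} \right)}}{-97} \right)} + 35345 = 0 + 35345 = 35345$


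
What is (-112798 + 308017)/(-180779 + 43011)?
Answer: -195219/137768 ≈ -1.4170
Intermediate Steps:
(-112798 + 308017)/(-180779 + 43011) = 195219/(-137768) = 195219*(-1/137768) = -195219/137768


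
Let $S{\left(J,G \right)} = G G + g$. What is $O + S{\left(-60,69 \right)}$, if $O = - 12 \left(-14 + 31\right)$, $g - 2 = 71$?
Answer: $4630$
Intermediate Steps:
$g = 73$ ($g = 2 + 71 = 73$)
$S{\left(J,G \right)} = 73 + G^{2}$ ($S{\left(J,G \right)} = G G + 73 = G^{2} + 73 = 73 + G^{2}$)
$O = -204$ ($O = \left(-12\right) 17 = -204$)
$O + S{\left(-60,69 \right)} = -204 + \left(73 + 69^{2}\right) = -204 + \left(73 + 4761\right) = -204 + 4834 = 4630$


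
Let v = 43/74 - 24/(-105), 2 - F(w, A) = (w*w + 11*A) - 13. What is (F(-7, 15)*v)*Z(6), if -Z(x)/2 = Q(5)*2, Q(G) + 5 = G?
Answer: 0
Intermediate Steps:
Q(G) = -5 + G
F(w, A) = 15 - w**2 - 11*A (F(w, A) = 2 - ((w*w + 11*A) - 13) = 2 - ((w**2 + 11*A) - 13) = 2 - (-13 + w**2 + 11*A) = 2 + (13 - w**2 - 11*A) = 15 - w**2 - 11*A)
Z(x) = 0 (Z(x) = -2*(-5 + 5)*2 = -0*2 = -2*0 = 0)
v = 2097/2590 (v = 43*(1/74) - 24*(-1/105) = 43/74 + 8/35 = 2097/2590 ≈ 0.80965)
(F(-7, 15)*v)*Z(6) = ((15 - 1*(-7)**2 - 11*15)*(2097/2590))*0 = ((15 - 1*49 - 165)*(2097/2590))*0 = ((15 - 49 - 165)*(2097/2590))*0 = -199*2097/2590*0 = -417303/2590*0 = 0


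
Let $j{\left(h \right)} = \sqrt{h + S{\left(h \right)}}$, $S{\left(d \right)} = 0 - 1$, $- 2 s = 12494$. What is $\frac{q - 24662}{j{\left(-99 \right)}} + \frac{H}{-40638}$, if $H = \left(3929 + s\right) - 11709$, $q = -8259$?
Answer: $\frac{1079}{3126} + \frac{32921 i}{10} \approx 0.34517 + 3292.1 i$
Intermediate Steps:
$s = -6247$ ($s = \left(- \frac{1}{2}\right) 12494 = -6247$)
$S{\left(d \right)} = -1$
$j{\left(h \right)} = \sqrt{-1 + h}$ ($j{\left(h \right)} = \sqrt{h - 1} = \sqrt{-1 + h}$)
$H = -14027$ ($H = \left(3929 - 6247\right) - 11709 = -2318 - 11709 = -14027$)
$\frac{q - 24662}{j{\left(-99 \right)}} + \frac{H}{-40638} = \frac{-8259 - 24662}{\sqrt{-1 - 99}} - \frac{14027}{-40638} = - \frac{32921}{\sqrt{-100}} - - \frac{1079}{3126} = - \frac{32921}{10 i} + \frac{1079}{3126} = - 32921 \left(- \frac{i}{10}\right) + \frac{1079}{3126} = \frac{32921 i}{10} + \frac{1079}{3126} = \frac{1079}{3126} + \frac{32921 i}{10}$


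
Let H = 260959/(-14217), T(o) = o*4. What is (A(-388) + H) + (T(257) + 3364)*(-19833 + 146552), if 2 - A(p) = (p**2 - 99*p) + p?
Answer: 7909788085235/14217 ≈ 5.5636e+8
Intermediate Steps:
T(o) = 4*o
H = -260959/14217 (H = 260959*(-1/14217) = -260959/14217 ≈ -18.355)
A(p) = 2 - p**2 + 98*p (A(p) = 2 - ((p**2 - 99*p) + p) = 2 - (p**2 - 98*p) = 2 + (-p**2 + 98*p) = 2 - p**2 + 98*p)
(A(-388) + H) + (T(257) + 3364)*(-19833 + 146552) = ((2 - 1*(-388)**2 + 98*(-388)) - 260959/14217) + (4*257 + 3364)*(-19833 + 146552) = ((2 - 1*150544 - 38024) - 260959/14217) + (1028 + 3364)*126719 = ((2 - 150544 - 38024) - 260959/14217) + 4392*126719 = (-188566 - 260959/14217) + 556549848 = -2681103781/14217 + 556549848 = 7909788085235/14217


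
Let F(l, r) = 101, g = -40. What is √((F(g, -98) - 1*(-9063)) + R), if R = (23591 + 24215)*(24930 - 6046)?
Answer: 2*√225694417 ≈ 30046.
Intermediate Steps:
R = 902768504 (R = 47806*18884 = 902768504)
√((F(g, -98) - 1*(-9063)) + R) = √((101 - 1*(-9063)) + 902768504) = √((101 + 9063) + 902768504) = √(9164 + 902768504) = √902777668 = 2*√225694417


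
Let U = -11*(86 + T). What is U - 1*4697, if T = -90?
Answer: -4653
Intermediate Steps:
U = 44 (U = -11*(86 - 90) = -11*(-4) = 44)
U - 1*4697 = 44 - 1*4697 = 44 - 4697 = -4653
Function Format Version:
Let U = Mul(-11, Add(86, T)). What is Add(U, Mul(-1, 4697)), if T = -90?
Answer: -4653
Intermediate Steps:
U = 44 (U = Mul(-11, Add(86, -90)) = Mul(-11, -4) = 44)
Add(U, Mul(-1, 4697)) = Add(44, Mul(-1, 4697)) = Add(44, -4697) = -4653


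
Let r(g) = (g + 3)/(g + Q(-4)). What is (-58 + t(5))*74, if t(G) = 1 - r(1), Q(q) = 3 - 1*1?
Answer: -12950/3 ≈ -4316.7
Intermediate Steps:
Q(q) = 2 (Q(q) = 3 - 1 = 2)
r(g) = (3 + g)/(2 + g) (r(g) = (g + 3)/(g + 2) = (3 + g)/(2 + g))
t(G) = -⅓ (t(G) = 1 - (3 + 1)/(2 + 1) = 1 - 4/3 = -⅓)
(-58 + t(5))*74 = (-58 - ⅓)*74 = -175/3*74 = -12950/3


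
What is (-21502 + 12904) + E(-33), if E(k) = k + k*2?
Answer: -8697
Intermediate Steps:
E(k) = 3*k (E(k) = k + 2*k = 3*k)
(-21502 + 12904) + E(-33) = (-21502 + 12904) + 3*(-33) = -8598 - 99 = -8697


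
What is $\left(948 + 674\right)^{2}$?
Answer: $2630884$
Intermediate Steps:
$\left(948 + 674\right)^{2} = 1622^{2} = 2630884$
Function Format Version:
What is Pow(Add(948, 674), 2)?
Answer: 2630884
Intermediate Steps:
Pow(Add(948, 674), 2) = Pow(1622, 2) = 2630884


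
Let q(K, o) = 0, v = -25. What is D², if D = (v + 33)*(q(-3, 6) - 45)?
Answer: 129600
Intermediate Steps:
D = -360 (D = (-25 + 33)*(0 - 45) = 8*(-45) = -360)
D² = (-360)² = 129600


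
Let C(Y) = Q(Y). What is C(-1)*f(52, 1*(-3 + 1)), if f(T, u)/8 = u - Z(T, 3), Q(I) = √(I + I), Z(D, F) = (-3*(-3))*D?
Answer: -3760*I*√2 ≈ -5317.4*I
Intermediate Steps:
Z(D, F) = 9*D
Q(I) = √2*√I (Q(I) = √(2*I) = √2*√I)
C(Y) = √2*√Y
f(T, u) = -72*T + 8*u (f(T, u) = 8*(u - 9*T) = -72*T + 8*u)
C(-1)*f(52, 1*(-3 + 1)) = (√2*√(-1))*(-72*52 + 8*(1*(-3 + 1))) = (√2*I)*(-3744 + 8*(1*(-2))) = (I*√2)*(-3744 + 8*(-2)) = (I*√2)*(-3744 - 16) = (I*√2)*(-3760) = -3760*I*√2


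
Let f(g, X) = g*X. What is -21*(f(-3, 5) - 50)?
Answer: 1365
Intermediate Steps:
f(g, X) = X*g
-21*(f(-3, 5) - 50) = -21*(5*(-3) - 50) = -21*(-15 - 50) = -21*(-65) = 1365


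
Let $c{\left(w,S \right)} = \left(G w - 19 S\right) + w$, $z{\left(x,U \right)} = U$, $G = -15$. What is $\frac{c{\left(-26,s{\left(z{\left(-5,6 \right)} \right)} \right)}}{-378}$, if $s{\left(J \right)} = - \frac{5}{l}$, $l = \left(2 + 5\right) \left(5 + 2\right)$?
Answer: $- \frac{5977}{6174} \approx -0.96809$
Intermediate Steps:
$l = 49$ ($l = 7 \cdot 7 = 49$)
$s{\left(J \right)} = - \frac{5}{49}$
$c{\left(w,S \right)} = - 19 S - 14 w$ ($c{\left(w,S \right)} = \left(- 15 w - 19 S\right) + w = \left(- 19 S - 15 w\right) + w = - 19 S - 14 w$)
$\frac{c{\left(-26,s{\left(z{\left(-5,6 \right)} \right)} \right)}}{-378} = \frac{\left(-19\right) \left(- \frac{5}{49}\right) - -364}{-378} = \left(\frac{95}{49} + 364\right) \left(- \frac{1}{378}\right) = \frac{17931}{49} \left(- \frac{1}{378}\right) = - \frac{5977}{6174}$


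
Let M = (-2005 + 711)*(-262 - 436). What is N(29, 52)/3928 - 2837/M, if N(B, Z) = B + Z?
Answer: 15504109/886954184 ≈ 0.017480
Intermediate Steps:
M = 903212 (M = -1294*(-698) = 903212)
N(29, 52)/3928 - 2837/M = (29 + 52)/3928 - 2837/903212 = 81*(1/3928) - 2837*1/903212 = 81/3928 - 2837/903212 = 15504109/886954184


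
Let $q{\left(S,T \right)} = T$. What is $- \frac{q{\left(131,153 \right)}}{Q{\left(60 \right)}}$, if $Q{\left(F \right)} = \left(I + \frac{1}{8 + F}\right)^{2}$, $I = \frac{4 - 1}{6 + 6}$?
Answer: $- \frac{19652}{9} \approx -2183.6$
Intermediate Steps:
$I = \frac{1}{4}$ ($I = \frac{3}{12} = 3 \cdot \frac{1}{12} = \frac{1}{4} \approx 0.25$)
$Q{\left(F \right)} = \left(\frac{1}{4} + \frac{1}{8 + F}\right)^{2}$
$- \frac{q{\left(131,153 \right)}}{Q{\left(60 \right)}} = - \frac{153}{\frac{1}{16} \frac{1}{\left(8 + 60\right)^{2}} \left(12 + 60\right)^{2}} = - \frac{153}{\frac{1}{16} \cdot \frac{1}{4624} \cdot 72^{2}} = - \frac{153}{\frac{1}{16} \cdot \frac{1}{4624} \cdot 5184} = - \frac{153}{\frac{81}{1156}} = - \frac{153 \cdot 1156}{81} = \left(-1\right) \frac{19652}{9} = - \frac{19652}{9}$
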